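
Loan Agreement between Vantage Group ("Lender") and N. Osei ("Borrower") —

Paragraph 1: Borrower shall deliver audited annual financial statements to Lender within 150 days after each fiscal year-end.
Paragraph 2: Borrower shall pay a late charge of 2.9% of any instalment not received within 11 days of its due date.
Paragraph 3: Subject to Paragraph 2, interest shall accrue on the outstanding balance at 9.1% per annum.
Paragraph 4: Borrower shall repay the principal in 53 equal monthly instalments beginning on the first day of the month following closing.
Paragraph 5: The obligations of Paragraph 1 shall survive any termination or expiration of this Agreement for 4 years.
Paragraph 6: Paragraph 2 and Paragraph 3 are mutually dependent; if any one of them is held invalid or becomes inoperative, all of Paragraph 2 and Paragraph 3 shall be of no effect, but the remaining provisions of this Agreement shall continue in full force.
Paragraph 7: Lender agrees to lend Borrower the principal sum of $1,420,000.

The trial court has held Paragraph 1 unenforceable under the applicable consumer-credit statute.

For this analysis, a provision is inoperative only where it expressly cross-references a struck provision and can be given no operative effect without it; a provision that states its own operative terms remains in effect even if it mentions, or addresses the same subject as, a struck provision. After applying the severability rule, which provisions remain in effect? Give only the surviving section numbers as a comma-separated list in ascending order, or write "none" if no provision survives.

Paragraph 1 is struck. Paragraph 5 has no operative effect of its own apart from Paragraph 1 and is therefore inoperative. Paragraph 6 ties Paragraph 2 and Paragraph 3 together, but none of those is affected here; the remaining provisions continue in force under Paragraph 6. The provisions still in force are Paragraph 2, Paragraph 3, Paragraph 4, Paragraph 6, and Paragraph 7.

2, 3, 4, 6, 7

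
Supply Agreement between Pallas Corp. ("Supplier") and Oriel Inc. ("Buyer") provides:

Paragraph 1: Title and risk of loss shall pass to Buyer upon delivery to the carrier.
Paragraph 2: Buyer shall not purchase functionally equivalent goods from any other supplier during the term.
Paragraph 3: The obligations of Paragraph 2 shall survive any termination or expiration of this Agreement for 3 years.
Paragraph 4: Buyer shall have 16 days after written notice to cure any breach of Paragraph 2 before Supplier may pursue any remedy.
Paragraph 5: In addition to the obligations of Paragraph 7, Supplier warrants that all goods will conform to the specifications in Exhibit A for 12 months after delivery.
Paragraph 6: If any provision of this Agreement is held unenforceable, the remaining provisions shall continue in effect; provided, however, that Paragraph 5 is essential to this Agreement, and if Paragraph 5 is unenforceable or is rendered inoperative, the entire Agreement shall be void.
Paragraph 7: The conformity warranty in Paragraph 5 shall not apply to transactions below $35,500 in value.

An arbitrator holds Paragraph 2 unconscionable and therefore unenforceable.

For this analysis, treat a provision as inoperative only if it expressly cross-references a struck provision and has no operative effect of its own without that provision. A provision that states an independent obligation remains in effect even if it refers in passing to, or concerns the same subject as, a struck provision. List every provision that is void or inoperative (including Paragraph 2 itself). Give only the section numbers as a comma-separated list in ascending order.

2, 3, 4

Paragraph 2 is struck. The only function of Paragraph 3 is the survival period for Paragraph 2, so it cannot stand once Paragraph 2 is removed. Paragraph 4 operates only by reference to Paragraph 2, so it falls with Paragraph 2. Paragraph 6 makes Paragraph 5 an essential term, but Paragraph 5 is unaffected, so the severability proviso in Paragraph 6 preserves the remaining provisions. The provisions still in force are Paragraph 1, Paragraph 5, Paragraph 6, and Paragraph 7.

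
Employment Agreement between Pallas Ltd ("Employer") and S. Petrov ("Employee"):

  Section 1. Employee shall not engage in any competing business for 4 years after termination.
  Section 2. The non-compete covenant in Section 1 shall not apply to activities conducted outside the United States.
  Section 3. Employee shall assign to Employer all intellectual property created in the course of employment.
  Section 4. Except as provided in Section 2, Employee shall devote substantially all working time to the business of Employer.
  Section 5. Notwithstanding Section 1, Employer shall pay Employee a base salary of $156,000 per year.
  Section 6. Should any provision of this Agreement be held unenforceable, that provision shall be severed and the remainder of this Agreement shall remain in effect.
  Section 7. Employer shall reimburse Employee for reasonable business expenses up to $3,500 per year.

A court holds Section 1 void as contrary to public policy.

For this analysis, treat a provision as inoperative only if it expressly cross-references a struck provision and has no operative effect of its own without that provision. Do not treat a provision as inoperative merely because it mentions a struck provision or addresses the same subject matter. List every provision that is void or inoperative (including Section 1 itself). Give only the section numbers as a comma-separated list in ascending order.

Section 1 is struck. The whole of Section 2 is the carve-out from the non-compete covenant, defined by reference to Section 1, so Section 2 cannot stand once Section 1 is removed. Although Section 4 refers to Section 2, its operative terms do not depend on Section 2, so it remains in effect. Although Section 5 refers to Section 1, its operative terms do not depend on Section 1, so it remains in effect. Section 6 is a severability clause and preserves every provision that can still be given independent effect. That leaves Section 3, Section 4, Section 5, Section 6, and Section 7 in effect.

1, 2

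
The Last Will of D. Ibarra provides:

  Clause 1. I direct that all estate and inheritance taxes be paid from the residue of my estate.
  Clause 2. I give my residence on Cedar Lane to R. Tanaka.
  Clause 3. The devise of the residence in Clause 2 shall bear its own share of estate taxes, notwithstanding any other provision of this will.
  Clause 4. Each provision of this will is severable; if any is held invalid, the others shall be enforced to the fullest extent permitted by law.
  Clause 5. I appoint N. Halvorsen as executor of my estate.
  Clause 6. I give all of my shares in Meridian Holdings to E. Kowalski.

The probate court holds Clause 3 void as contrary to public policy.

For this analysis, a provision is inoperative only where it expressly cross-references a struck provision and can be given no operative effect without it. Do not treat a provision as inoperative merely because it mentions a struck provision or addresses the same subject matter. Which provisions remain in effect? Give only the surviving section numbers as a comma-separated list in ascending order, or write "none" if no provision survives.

Clause 3 is struck. No other provision's operative terms depend on Clause 3. Clause 4 is a severability clause and preserves every provision that can still be given independent effect. The provisions still in force are Clause 1, Clause 2, Clause 4, Clause 5, and Clause 6.

1, 2, 4, 5, 6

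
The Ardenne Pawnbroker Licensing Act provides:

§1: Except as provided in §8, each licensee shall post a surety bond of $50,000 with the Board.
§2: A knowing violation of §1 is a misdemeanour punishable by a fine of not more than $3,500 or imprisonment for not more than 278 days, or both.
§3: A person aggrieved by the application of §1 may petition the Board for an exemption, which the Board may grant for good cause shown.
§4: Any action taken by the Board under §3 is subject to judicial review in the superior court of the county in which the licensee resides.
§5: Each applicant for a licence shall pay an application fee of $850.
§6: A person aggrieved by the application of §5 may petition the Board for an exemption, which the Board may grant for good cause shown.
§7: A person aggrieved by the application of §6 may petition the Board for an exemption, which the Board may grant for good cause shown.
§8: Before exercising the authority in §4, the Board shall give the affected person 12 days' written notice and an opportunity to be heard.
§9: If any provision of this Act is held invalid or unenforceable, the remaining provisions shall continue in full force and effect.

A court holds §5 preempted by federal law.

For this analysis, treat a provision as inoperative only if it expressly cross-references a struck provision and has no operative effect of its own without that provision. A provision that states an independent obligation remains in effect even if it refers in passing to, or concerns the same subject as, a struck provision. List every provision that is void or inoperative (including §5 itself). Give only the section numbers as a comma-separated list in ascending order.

§5 is struck. §6 merely fixes the exemption procedure for §5; with §5 gone it has nothing to operate on and falls away. §7 operates only by reference to §6, so it falls with §6. Under the severability clause in §9, the remaining provisions continue in force. That leaves §1, §2, §3, §4, §8, and §9 in effect.

5, 6, 7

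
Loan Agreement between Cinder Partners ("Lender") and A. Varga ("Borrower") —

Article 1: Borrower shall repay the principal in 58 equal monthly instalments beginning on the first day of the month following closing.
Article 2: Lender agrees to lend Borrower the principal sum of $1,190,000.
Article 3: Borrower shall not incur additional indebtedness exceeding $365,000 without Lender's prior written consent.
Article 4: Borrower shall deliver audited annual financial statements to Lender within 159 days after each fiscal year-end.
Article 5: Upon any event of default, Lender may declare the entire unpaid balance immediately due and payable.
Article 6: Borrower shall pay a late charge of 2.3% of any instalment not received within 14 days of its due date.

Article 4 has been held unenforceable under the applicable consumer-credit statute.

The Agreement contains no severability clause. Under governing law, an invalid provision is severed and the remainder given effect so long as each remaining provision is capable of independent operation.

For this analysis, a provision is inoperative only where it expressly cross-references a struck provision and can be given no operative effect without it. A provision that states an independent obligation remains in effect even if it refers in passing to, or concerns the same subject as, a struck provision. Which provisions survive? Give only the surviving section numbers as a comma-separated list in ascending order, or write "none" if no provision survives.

1, 2, 3, 5, 6

Article 4 is struck. Nothing else in the Agreement is defined by reference to Article 4. With no severability clause, the stated default rule severs what cannot stand and enforces each remaining provision that can operate on its own. That leaves Article 1, Article 2, Article 3, Article 5, and Article 6 in effect.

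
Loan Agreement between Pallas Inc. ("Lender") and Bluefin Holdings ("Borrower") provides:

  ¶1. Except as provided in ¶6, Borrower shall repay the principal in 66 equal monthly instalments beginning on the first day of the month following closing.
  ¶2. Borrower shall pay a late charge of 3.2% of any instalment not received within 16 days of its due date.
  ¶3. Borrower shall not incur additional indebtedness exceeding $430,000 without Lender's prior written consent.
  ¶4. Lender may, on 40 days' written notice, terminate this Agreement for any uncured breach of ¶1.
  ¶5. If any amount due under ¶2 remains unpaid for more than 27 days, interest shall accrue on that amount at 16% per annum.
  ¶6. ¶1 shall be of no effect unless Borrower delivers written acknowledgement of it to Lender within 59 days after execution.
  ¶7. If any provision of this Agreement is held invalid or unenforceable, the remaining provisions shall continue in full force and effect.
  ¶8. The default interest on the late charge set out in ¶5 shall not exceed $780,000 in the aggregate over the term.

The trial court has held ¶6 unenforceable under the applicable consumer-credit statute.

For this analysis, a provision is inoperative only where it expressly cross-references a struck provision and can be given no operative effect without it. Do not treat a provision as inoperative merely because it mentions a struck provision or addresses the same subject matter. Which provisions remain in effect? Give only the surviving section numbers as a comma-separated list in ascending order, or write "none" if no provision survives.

1, 2, 3, 4, 5, 7, 8

¶6 is struck. ¶1 mentions ¶6 but its own obligation stands independently of ¶6, so ¶1 is not affected. Nothing else in the Agreement is defined by reference to ¶6. Under the severability clause in ¶7, the remaining provisions continue in force. That leaves ¶1, ¶2, ¶3, ¶4, ¶5, ¶7, and ¶8 in effect.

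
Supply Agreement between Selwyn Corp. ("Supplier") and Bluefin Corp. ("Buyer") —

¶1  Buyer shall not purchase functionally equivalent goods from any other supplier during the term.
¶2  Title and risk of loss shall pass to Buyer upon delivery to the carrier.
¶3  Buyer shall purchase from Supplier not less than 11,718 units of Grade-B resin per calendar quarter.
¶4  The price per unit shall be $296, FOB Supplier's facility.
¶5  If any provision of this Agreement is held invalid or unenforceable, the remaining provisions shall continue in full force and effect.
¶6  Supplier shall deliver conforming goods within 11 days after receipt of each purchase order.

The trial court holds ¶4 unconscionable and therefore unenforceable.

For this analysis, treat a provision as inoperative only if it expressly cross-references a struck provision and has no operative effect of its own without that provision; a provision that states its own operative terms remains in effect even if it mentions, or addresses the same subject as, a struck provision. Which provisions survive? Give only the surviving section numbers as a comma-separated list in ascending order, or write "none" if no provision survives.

1, 2, 3, 5, 6

¶4 is struck. Nothing else in the Agreement is defined by reference to ¶4. ¶5 is a severability clause and preserves every provision that can still be given independent effect. That leaves ¶1, ¶2, ¶3, ¶5, and ¶6 in effect.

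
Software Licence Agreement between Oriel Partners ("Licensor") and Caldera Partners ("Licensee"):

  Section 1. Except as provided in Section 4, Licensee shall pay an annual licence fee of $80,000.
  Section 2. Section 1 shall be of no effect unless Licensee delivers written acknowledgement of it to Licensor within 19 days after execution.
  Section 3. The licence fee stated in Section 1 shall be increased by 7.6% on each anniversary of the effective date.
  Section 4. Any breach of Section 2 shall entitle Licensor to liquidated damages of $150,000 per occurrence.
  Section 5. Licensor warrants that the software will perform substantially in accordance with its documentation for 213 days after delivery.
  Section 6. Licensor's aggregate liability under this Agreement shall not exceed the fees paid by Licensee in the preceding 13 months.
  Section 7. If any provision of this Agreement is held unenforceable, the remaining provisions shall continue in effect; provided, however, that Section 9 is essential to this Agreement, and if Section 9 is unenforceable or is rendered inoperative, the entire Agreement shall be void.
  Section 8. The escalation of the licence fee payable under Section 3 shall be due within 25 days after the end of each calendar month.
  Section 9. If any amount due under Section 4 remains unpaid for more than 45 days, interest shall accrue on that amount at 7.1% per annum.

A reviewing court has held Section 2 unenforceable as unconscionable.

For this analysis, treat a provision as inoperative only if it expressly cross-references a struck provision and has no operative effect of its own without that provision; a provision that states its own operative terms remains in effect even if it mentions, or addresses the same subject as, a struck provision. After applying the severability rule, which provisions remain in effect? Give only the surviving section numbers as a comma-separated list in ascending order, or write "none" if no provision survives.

Section 2 is struck. Section 4 operates only by reference to Section 2, so it falls with Section 2. Section 9 has no operative effect of its own apart from Section 4 and is therefore inoperative. Section 7 makes Section 9 an essential term, and Section 9 has been rendered inoperative by the cascade; under Section 7, the entire Agreement is therefore void. No provision of the Agreement survives.

none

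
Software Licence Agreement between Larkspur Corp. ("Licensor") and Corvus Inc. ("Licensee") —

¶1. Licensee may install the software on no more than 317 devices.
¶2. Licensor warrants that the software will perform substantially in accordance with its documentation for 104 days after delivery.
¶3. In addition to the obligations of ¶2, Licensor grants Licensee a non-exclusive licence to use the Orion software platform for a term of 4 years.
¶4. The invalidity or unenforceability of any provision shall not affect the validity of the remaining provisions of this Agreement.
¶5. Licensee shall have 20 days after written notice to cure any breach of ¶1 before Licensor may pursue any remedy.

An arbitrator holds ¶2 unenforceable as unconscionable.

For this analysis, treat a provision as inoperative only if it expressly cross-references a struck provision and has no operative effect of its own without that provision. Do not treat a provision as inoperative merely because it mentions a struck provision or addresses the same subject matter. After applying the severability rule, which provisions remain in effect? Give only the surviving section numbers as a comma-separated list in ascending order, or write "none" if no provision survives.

¶2 is struck. ¶3 mentions ¶2 but its own obligation stands independently of ¶2, so ¶3 is not affected. Nothing else in the Agreement is defined by reference to ¶2. ¶4 is a severability clause and preserves every provision that can still be given independent effect. ¶1, ¶3, ¶4, and ¶5 remain in effect.

1, 3, 4, 5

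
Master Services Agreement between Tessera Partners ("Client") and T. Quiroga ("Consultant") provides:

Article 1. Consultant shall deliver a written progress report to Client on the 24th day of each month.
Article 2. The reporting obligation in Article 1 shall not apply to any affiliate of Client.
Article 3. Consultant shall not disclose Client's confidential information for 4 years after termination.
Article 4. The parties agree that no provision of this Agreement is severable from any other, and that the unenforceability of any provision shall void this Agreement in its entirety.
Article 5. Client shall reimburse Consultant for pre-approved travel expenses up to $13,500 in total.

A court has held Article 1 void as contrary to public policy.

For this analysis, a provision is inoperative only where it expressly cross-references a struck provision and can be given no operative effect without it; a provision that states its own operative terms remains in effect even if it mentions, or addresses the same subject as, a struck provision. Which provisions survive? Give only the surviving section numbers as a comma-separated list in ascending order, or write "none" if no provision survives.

Article 1 is struck. Article 2 has no operative effect of its own apart from Article 1 and is therefore inoperative. Article 4 provides that the Agreement is not severable, so the invalidity of any one provision voids the entire Agreement. No provision of the Agreement survives.

none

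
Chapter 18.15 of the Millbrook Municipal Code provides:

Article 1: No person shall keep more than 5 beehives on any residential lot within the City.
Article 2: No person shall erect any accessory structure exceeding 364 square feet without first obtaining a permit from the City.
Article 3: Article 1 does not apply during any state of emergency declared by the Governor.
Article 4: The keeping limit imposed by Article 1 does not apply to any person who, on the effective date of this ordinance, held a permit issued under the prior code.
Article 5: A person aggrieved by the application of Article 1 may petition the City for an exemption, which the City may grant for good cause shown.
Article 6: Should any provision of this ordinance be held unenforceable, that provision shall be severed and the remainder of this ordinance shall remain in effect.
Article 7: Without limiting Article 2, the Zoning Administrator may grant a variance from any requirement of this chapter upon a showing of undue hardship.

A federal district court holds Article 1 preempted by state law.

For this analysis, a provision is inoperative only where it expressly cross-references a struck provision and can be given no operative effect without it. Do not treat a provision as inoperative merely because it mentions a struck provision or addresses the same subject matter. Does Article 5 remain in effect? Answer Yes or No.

Article 1 is struck. Article 3 operates only by reference to Article 1, so it falls with Article 1. Article 4 operates only by reference to Article 1, so it falls with Article 1. Article 5 merely fixes the exemption procedure for Article 1; with Article 1 gone it has nothing to operate on and falls away. Article 6 is a severability clause and preserves every provision that can still be given independent effect. Article 2, Article 6, and Article 7 remain in effect. Article 5 is among the inoperative provisions, so the answer is no.

No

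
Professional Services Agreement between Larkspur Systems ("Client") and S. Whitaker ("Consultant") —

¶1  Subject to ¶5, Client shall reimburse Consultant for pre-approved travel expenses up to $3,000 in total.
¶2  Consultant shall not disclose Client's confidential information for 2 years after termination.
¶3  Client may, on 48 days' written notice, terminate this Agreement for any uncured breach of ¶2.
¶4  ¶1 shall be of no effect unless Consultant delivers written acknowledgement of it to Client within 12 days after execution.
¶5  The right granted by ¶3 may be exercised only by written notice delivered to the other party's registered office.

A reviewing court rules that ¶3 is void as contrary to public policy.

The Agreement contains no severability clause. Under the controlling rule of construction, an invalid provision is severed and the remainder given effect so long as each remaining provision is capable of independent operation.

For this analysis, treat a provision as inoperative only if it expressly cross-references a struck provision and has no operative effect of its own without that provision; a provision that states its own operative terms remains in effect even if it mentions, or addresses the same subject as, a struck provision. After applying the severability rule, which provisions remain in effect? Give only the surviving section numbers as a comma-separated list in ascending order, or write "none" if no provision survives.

1, 2, 4

¶3 is struck. The only function of ¶5 is the notice requirement for ¶3, so it cannot stand once ¶3 is removed. ¶1 mentions ¶5 but its own obligation stands independently of ¶5, so ¶1 is not affected. With no severability clause, the stated default rule severs what cannot stand and enforces each remaining provision that can operate on its own. ¶1, ¶2, and ¶4 remain in effect.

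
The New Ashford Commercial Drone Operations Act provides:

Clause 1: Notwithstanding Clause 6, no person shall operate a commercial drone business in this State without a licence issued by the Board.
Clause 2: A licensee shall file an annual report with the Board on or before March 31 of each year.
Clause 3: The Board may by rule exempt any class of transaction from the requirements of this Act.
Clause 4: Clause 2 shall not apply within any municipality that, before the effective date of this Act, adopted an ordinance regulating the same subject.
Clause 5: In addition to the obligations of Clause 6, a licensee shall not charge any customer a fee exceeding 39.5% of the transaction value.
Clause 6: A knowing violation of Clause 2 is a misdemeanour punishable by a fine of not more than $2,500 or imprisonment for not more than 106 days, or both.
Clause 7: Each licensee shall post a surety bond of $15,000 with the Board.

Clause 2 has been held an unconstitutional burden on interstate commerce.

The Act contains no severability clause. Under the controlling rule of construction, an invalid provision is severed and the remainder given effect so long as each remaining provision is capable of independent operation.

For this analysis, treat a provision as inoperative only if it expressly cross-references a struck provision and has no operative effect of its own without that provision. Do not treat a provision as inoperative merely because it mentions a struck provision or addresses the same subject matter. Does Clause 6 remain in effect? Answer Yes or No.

Clause 2 is struck. The only function of Clause 4 is the local-preemption carve-out from Clause 2, so it cannot stand once Clause 2 is removed. The only function of Clause 6 is the criminal penalty for violating Clause 2, so it cannot stand once Clause 2 is removed. Clause 1 mentions Clause 6 but its own obligation stands independently of Clause 6, so Clause 1 is not affected. Although Clause 5 refers to Clause 6, its operative terms do not depend on Clause 6, so it remains in effect. With no severability clause, the stated default rule severs what cannot stand and enforces each remaining provision that can operate on its own. Clause 1, Clause 3, Clause 5, and Clause 7 remain in effect. Clause 6 is among the inoperative provisions, so the answer is no.

No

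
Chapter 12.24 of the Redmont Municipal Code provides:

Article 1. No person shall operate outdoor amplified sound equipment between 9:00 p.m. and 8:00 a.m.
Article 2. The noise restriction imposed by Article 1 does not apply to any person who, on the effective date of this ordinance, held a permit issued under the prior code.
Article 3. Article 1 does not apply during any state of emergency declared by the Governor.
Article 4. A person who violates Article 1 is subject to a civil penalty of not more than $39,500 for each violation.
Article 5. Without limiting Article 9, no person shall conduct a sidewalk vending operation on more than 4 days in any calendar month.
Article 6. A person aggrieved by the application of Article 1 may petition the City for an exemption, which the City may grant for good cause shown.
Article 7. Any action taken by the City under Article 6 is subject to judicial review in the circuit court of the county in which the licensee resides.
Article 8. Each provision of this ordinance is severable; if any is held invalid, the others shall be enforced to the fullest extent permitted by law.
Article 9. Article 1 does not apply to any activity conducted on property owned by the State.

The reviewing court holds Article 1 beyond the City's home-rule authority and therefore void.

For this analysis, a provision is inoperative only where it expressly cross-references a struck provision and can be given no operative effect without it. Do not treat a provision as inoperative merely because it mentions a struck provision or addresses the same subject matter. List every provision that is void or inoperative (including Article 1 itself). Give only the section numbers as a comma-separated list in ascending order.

1, 2, 3, 4, 6, 7, 9

Article 1 is struck. Article 2 operates only by reference to Article 1, so it falls with Article 1. Article 3 operates only by reference to Article 1, so it falls with Article 1. Article 4 merely fixes the civil penalty for violating Article 1; with Article 1 gone it has nothing to operate on and falls away. The only function of Article 6 is the exemption procedure for Article 1, so it cannot stand once Article 1 is removed. The only function of Article 9 is the public-property exemption from Article 1, so it cannot stand once Article 1 is removed. Article 7 has no operative effect of its own apart from Article 6 and is therefore inoperative. Article 5 mentions Article 9 but its own obligation stands independently of Article 9, so Article 5 is not affected. Article 8 is a severability clause and preserves every provision that can still be given independent effect. The provisions still in force are Article 5 and Article 8.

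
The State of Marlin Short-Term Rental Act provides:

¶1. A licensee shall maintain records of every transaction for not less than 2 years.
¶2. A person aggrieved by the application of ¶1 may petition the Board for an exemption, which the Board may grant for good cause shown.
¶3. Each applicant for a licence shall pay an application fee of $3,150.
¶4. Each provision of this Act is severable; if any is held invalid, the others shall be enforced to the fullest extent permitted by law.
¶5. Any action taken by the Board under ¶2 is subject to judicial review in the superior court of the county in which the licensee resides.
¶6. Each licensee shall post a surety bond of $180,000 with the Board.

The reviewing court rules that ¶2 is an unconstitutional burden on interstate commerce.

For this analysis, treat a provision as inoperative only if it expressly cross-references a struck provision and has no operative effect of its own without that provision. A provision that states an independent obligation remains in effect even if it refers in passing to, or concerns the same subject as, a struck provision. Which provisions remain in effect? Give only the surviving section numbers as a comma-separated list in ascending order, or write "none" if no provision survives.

1, 3, 4, 6

¶2 is struck. ¶5 operates only by reference to ¶2, so it falls with ¶2. Under the severability clause in ¶4, the remaining provisions continue in force. The provisions still in force are ¶1, ¶3, ¶4, and ¶6.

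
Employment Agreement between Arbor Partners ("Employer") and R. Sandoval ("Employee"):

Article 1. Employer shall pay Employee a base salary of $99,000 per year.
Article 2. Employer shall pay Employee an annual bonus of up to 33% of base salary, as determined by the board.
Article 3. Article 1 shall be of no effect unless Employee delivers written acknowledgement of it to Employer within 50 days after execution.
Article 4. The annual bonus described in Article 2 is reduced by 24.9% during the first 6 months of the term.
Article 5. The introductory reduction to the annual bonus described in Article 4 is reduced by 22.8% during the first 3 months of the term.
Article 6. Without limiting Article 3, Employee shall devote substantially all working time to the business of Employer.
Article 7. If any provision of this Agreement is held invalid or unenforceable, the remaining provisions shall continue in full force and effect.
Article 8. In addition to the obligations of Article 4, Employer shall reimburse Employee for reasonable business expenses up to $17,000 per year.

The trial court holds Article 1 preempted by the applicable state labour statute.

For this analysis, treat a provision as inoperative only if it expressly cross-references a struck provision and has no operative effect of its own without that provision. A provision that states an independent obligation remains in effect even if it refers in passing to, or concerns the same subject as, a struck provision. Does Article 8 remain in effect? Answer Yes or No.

Yes

Article 1 is struck. Article 3 merely fixes the acknowledgement condition for Article 1; with Article 1 gone it has nothing to operate on and falls away. Article 6 mentions Article 3 but its own obligation stands independently of Article 3, so Article 6 is not affected. Article 7 is a severability clause and preserves every provision that can still be given independent effect. The provisions still in force are Article 2, Article 4, Article 5, Article 6, Article 7, and Article 8. Article 8 is among the surviving provisions, so the answer is yes.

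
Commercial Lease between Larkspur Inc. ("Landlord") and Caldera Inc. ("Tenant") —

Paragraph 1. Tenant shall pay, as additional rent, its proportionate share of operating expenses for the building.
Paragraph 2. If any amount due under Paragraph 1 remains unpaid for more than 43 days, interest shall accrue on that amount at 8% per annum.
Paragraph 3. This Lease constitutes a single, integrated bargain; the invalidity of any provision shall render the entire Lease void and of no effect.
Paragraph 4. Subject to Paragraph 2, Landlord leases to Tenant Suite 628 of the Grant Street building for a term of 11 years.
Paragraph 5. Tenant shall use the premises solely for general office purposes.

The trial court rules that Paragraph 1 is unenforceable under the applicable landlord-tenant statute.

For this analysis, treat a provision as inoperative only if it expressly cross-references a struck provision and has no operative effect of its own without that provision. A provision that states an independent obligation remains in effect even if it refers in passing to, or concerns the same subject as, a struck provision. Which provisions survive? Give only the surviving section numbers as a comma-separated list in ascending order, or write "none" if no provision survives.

none

Paragraph 1 is struck. The whole of Paragraph 2 is the default interest on the operating-expense charge, defined by reference to Paragraph 1, so Paragraph 2 cannot stand once Paragraph 1 is removed. Paragraph 3 provides that the Lease is not severable, so the invalidity of any one provision voids the entire Lease. No provision of the Lease survives.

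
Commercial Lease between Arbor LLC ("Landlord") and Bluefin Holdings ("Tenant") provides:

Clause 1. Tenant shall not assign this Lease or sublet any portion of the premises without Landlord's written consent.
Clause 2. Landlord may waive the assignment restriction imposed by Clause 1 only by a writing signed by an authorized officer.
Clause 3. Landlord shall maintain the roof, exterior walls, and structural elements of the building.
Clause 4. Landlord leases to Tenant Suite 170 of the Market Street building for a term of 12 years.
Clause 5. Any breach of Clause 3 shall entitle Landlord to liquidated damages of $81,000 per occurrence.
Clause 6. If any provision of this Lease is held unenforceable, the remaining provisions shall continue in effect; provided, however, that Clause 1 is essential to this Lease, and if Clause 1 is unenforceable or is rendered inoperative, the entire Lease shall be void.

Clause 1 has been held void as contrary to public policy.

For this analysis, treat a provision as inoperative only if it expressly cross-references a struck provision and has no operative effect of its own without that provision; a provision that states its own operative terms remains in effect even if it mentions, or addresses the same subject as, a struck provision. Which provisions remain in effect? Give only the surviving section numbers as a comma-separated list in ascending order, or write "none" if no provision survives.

Clause 1 is struck. Clause 2 merely fixes the waiver condition for Clause 1; with Clause 1 gone it has nothing to operate on and falls away. Clause 6 makes Clause 1 an essential term, and Clause 1 is the provision held invalid; under Clause 6, the entire Lease is therefore void. No provision of the Lease survives.

none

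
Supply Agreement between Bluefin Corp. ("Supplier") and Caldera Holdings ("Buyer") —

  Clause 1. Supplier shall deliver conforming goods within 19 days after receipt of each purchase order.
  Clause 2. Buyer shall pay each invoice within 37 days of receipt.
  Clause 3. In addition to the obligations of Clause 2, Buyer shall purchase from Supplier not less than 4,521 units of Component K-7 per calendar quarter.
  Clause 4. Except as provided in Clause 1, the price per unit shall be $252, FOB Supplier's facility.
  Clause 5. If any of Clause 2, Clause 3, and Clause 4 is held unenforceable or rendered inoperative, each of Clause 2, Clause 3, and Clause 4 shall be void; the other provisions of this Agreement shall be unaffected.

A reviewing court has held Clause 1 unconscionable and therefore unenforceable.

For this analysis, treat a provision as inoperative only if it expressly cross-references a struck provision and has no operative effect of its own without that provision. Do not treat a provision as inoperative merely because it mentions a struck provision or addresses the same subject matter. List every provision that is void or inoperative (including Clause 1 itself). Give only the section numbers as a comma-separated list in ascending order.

1

Clause 1 is struck. Although Clause 4 refers to Clause 1, its operative terms do not depend on Clause 1, so it remains in effect. Nothing else in the Agreement is defined by reference to Clause 1. Clause 5 ties Clause 2, Clause 3, and Clause 4 together, but none of those is affected here; the remaining provisions continue in force under Clause 5. Clause 2, Clause 3, Clause 4, and Clause 5 remain in effect.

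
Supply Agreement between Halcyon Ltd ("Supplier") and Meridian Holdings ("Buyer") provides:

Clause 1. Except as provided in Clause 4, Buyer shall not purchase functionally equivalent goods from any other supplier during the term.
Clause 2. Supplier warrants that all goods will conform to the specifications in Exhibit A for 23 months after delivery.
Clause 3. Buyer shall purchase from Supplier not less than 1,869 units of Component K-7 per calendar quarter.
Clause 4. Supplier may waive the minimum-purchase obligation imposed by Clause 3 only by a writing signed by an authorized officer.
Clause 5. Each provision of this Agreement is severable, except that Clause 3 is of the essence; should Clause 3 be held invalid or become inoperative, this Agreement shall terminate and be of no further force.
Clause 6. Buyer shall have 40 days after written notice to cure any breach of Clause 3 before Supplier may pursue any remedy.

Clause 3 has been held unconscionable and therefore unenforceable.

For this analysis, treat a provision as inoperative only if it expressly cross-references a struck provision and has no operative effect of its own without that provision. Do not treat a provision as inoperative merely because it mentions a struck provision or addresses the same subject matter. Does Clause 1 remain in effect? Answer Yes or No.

Clause 3 is struck. Clause 4 merely fixes the waiver condition for Clause 3; with Clause 3 gone it has nothing to operate on and falls away. Clause 6 operates only by reference to Clause 3, so it falls with Clause 3. Clause 5 makes Clause 3 an essential term, and Clause 3 is the provision held invalid; under Clause 5, the entire Agreement is therefore void. No provision of the Agreement survives. Clause 1 is among the inoperative provisions, so the answer is no.

No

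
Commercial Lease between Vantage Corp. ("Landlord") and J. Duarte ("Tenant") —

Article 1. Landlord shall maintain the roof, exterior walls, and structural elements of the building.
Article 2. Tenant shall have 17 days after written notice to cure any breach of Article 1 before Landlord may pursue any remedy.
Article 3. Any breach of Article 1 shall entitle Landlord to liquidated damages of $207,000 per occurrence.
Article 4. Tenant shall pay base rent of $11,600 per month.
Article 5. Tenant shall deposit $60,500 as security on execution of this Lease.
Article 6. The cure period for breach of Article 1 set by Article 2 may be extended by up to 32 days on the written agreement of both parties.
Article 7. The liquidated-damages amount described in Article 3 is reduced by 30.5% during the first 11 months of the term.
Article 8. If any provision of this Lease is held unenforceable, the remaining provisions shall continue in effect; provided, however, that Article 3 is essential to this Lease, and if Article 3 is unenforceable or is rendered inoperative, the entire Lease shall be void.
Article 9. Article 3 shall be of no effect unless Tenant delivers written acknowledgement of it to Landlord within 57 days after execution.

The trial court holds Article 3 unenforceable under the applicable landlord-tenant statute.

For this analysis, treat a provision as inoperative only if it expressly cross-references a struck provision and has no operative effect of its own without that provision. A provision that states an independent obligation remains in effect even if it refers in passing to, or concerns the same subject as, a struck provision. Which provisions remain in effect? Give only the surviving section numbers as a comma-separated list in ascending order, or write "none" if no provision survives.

Article 3 is struck. Article 7 operates only by reference to Article 3, so it falls with Article 3. The only function of Article 9 is the acknowledgement condition for Article 3, so it cannot stand once Article 3 is removed. Article 8 makes Article 3 an essential term, and Article 3 is the provision held invalid; under Article 8, the entire Lease is therefore void. No provision of the Lease survives.

none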